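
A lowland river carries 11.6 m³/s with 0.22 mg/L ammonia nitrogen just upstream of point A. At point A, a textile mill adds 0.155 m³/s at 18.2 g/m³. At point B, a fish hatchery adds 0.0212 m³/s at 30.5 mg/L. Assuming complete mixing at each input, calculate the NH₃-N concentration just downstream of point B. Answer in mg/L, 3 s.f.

0.511 mg/L

After input A: C = (11.6·0.22 + 0.155·18.2) / 11.75 = 0.4571 mg/L.
After input B: C = (11.75·0.4571 + 0.0212·30.5) / 11.78 = 0.5112 mg/L.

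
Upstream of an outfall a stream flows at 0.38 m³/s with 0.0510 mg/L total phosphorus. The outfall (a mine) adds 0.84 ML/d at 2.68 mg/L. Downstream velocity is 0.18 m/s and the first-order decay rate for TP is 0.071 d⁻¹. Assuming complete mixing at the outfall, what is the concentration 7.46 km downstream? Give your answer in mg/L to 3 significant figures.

0.113 mg/L

0.84 ML/d = 0.009722 m³/s.
After complete mixing, C₀ = (0.009722·2.68 + 0.38·0.051) / 0.3897 = 0.1166 mg/L.
Travel time t = 7460 m / 0.18 m/s = 4.144e+04 s = 0.4797 d.
C = 0.1166·exp(−0.071·0.4797) = 0.1166·0.9665 = 0.1127 mg/L.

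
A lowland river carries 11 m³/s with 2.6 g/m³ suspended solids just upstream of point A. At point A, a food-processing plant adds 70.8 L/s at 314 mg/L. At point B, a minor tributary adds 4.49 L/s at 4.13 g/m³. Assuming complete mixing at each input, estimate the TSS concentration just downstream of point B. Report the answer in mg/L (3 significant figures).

4.59 mg/L

70.8 L/s = 0.0708 m³/s.
After input A: C = (11·2.6 + 0.0708·314) / 11.07 = 4.591 mg/L.
4.49 L/s = 0.00449 m³/s.
After input B: C = (11.07·4.591 + 0.00449·4.13) / 11.08 = 4.591 mg/L.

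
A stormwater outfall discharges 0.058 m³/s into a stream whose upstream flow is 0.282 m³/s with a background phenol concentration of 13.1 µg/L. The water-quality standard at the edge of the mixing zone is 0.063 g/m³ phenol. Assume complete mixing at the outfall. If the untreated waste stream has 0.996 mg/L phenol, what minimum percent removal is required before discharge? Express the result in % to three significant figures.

13.1 µg/L = 0.0131 mg/L.
Mass balance: 0.063·0.34 = 0.058·Cₑ + 0.282·0.0131.
Cₑ = (0.02142 − 0.003694) / 0.058 = 0.3056 mg/L.
Required removal = 1 − 0.3056/0.996 = 69.32 %.

69.3 %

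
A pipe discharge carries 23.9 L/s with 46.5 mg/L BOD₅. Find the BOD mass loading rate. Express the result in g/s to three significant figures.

23.9 L/s = 0.0239 m³/s.
Mass flux = Q·C = 0.0239 m³/s × 46.5 g/m³ = 1.111 g/s.

1.11 g/s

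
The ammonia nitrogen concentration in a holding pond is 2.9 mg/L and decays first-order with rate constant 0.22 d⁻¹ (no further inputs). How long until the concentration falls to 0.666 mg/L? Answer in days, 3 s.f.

t = ln(C₀/C)/k = ln(2.9/0.666)/0.22 = 1.471/0.22 = 6.687 d.

6.69 d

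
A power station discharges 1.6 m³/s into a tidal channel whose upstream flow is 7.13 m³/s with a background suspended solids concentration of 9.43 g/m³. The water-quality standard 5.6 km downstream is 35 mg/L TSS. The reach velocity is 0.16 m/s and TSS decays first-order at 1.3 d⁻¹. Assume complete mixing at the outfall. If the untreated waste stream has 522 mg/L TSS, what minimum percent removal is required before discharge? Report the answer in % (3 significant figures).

46.1 %

Travel time to the compliance point: t = 5600/0.16 = 3.5e+04 s = 0.4051 d; decay factor exp(−1.3·0.4051) = 0.5906.
So the concentration just after mixing may be at most 35/0.5906 = 59.26 mg/L.
Mass balance: 59.26·8.73 = 1.6·Cₑ + 7.13·9.43.
Cₑ = (517.4 − 67.24) / 1.6 = 281.3 mg/L.
Required removal = 1 − 281.3/522 = 46.11 %.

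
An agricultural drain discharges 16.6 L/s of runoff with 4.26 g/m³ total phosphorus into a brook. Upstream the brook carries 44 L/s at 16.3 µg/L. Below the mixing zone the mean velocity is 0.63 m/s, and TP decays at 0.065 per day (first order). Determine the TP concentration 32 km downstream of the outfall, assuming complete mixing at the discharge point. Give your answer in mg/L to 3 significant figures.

16.6 L/s = 0.0166 m³/s.
44 L/s = 0.044 m³/s.
16.3 µg/L = 0.0163 mg/L.
After complete mixing, C₀ = (0.0166·4.26 + 0.044·0.0163) / 0.0606 = 1.179 mg/L.
Travel time t = 3.2e+04 m / 0.63 m/s = 5.079e+04 s = 0.5879 d.
C = 1.179·exp(−0.065·0.5879) = 1.179·0.9625 = 1.135 mg/L.

1.13 mg/L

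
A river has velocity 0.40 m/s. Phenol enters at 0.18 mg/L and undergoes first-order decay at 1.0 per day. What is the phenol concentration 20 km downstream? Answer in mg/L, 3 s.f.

0.101 mg/L

Travel time t = 20 km / 0.40 m/s = 2e+04/0.40 = 5e+04 s = 0.5787 d.
First-order decay: C = 0.18·exp(−1.0·0.5787) = 0.18·0.5606 = 0.1009 mg/L.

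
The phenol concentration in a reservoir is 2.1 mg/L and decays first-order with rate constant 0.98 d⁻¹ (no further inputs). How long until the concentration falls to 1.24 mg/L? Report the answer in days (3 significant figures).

t = ln(C₀/C)/k = ln(2.1/1.24)/0.98 = 0.5268/0.98 = 0.5376 d.

0.538 d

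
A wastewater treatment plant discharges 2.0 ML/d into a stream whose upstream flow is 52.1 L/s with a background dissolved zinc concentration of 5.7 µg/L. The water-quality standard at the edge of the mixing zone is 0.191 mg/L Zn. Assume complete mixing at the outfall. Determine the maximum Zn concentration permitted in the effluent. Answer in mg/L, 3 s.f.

2.0 ML/d = 0.02315 m³/s.
52.1 L/s = 0.0521 m³/s.
5.7 µg/L = 0.0057 mg/L.
Mass balance: 0.191·0.07525 = 0.02315·Cₑ + 0.0521·0.0057.
Cₑ = (0.01437 − 0.000297) / 0.02315 = 0.6081 mg/L.

0.608 mg/L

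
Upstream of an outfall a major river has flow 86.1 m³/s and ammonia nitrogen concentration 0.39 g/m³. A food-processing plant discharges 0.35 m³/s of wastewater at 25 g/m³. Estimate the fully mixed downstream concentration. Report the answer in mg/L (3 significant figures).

0.490 mg/L

Flow-weighted mixing gives C = (0.35·25 + 86.1·0.39) / (0.35 + 86.1) = 42.33/86.45 = 0.4896 mg/L.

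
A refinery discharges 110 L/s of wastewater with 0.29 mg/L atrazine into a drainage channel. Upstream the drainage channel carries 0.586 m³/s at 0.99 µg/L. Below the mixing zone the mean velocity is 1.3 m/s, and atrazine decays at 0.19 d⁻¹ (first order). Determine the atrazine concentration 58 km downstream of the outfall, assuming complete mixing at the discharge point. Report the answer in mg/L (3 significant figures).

0.0423 mg/L

110 L/s = 0.11 m³/s.
0.99 µg/L = 0.00099 mg/L.
After complete mixing, C₀ = (0.11·0.29 + 0.586·0.00099) / 0.696 = 0.04667 mg/L.
Travel time t = 5.8e+04 m / 1.3 m/s = 4.462e+04 s = 0.5164 d.
C = 0.04667·exp(−0.19·0.5164) = 0.04667·0.9065 = 0.04231 mg/L.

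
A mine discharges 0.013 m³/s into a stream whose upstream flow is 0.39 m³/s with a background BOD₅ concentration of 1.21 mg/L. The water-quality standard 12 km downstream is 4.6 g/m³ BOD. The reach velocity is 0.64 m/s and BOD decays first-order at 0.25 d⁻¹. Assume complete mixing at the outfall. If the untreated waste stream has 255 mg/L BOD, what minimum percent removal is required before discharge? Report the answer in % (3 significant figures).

55.2 %

Travel time to the compliance point: t = 1.2e+04/0.64 = 1.875e+04 s = 0.217 d; decay factor exp(−0.25·0.217) = 0.9472.
So the concentration just after mixing may be at most 4.6/0.9472 = 4.856 mg/L.
Mass balance: 4.856·0.403 = 0.013·Cₑ + 0.39·1.21.
Cₑ = (1.957 − 0.4719) / 0.013 = 114.3 mg/L.
Required removal = 1 − 114.3/255 = 55.2 %.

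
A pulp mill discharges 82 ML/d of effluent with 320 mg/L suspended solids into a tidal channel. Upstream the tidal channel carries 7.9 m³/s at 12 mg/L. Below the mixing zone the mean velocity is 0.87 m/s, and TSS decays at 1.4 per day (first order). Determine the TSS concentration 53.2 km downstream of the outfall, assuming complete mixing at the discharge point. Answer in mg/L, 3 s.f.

82 ML/d = 0.9491 m³/s.
After complete mixing, C₀ = (0.9491·320 + 7.9·12) / 8.849 = 45.03 mg/L.
Travel time t = 5.32e+04 m / 0.87 m/s = 6.115e+04 s = 0.7077 d.
C = 45.03·exp(−1.4·0.7077) = 45.03·0.3713 = 16.72 mg/L.

16.7 mg/L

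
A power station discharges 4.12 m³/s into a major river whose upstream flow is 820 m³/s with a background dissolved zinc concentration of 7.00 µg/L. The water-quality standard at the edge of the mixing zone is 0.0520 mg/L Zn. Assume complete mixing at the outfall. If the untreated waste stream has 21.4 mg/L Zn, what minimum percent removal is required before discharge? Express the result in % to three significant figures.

57.9 %

7.00 µg/L = 0.007 mg/L.
Mass balance: 0.052·824.1 = 4.12·Cₑ + 820·0.007.
Cₑ = (42.85 − 5.74) / 4.12 = 9.008 mg/L.
Required removal = 1 − 9.008/21.4 = 57.91 %.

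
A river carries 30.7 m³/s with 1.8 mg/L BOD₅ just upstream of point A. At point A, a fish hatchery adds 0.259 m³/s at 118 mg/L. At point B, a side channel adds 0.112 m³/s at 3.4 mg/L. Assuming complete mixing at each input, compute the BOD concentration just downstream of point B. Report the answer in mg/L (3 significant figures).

After input A: C = (30.7·1.8 + 0.259·118) / 30.96 = 2.772 mg/L.
After input B: C = (30.96·2.772 + 0.112·3.4) / 31.07 = 2.774 mg/L.

2.77 mg/L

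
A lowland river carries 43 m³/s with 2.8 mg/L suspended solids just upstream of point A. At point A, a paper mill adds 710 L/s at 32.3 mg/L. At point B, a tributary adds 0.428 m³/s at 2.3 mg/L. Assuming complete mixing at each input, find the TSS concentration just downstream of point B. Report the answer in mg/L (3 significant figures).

3.27 mg/L

710 L/s = 0.71 m³/s.
After input A: C = (43·2.8 + 0.71·32.3) / 43.71 = 3.279 mg/L.
After input B: C = (43.71·3.279 + 0.428·2.3) / 44.14 = 3.27 mg/L.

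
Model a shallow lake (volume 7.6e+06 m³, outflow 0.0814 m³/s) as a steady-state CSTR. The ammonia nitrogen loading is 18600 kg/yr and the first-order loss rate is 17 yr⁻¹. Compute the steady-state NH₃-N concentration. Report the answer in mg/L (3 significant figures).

Outflow Q = 0.0814 m³/s × 3.156e+07 s/yr = 2.569e+06 m³/yr.
Steady-state CSTR mass balance: W = Q·C + k·V·C, so C = W/(Q + kV).
Q + kV = 2.569e+06 + 17·7.6e+06 = 1.318e+08 m³/yr.
C = 18600/1.318e+08 = 0.0001412 kg/m³ = 0.1412 mg/L.

0.141 mg/L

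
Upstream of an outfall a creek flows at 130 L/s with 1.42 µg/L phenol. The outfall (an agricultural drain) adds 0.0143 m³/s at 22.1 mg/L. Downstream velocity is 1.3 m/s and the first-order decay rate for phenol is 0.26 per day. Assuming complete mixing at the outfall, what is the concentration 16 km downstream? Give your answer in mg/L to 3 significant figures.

130 L/s = 0.13 m³/s.
1.42 µg/L = 0.00142 mg/L.
After complete mixing, C₀ = (0.0143·22.1 + 0.13·0.00142) / 0.1443 = 2.191 mg/L.
Travel time t = 1.6e+04 m / 1.3 m/s = 1.231e+04 s = 0.1425 d.
C = 2.191·exp(−0.26·0.1425) = 2.191·0.9636 = 2.112 mg/L.

2.11 mg/L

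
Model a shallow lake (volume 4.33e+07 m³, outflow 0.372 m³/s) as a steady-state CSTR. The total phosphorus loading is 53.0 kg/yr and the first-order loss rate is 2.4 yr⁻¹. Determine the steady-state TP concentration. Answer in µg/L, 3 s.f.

0.458 µg/L

Outflow Q = 0.372 m³/s × 3.156e+07 s/yr = 1.174e+07 m³/yr.
Steady-state CSTR mass balance: W = Q·C + k·V·C, so C = W/(Q + kV).
Q + kV = 1.174e+07 + 2.4·4.33e+07 = 1.157e+08 m³/yr.
C = 53.0/1.157e+08 = 4.582e-07 kg/m³ = 0.0004582 mg/L = 0.4582 µg/L.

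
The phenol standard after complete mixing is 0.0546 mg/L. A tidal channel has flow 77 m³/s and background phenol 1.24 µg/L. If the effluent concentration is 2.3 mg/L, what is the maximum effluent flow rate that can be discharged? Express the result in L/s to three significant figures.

1.24 µg/L = 0.00124 mg/L.
Mass balance at complete mixing: C_std·(Q_w + Q_r) = Q_w·C_e + Q_r·C_b.
Rearranging, Q_w = Q_r·(C_std − C_b)/(C_e − C_std) = 77·(0.0546 − 0.00124) / (2.3 − 0.0546) = 1.83 m³/s.
= 1830 L/s.

1830 L/s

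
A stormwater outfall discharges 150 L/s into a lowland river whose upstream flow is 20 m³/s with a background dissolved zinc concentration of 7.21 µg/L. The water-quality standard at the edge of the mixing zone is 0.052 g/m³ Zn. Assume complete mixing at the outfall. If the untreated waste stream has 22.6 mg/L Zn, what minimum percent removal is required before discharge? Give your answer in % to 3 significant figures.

150 L/s = 0.15 m³/s.
7.21 µg/L = 0.00721 mg/L.
Mass balance: 0.052·20.15 = 0.15·Cₑ + 20·0.00721.
Cₑ = (1.048 − 0.1442) / 0.15 = 6.024 mg/L.
Required removal = 1 − 6.024/22.6 = 73.35 %.

73.3 %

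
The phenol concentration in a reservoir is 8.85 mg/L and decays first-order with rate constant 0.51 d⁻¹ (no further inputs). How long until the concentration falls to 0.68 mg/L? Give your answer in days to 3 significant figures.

5.03 d

t = ln(C₀/C)/k = ln(8.85/0.68)/0.51 = 2.566/0.51 = 5.032 d.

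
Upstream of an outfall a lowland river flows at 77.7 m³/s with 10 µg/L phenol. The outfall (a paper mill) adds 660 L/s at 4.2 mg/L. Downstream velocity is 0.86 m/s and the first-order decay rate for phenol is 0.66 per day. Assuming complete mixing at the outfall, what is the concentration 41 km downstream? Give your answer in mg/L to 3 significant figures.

0.0315 mg/L

660 L/s = 0.66 m³/s.
10 µg/L = 0.01 mg/L.
After complete mixing, C₀ = (0.66·4.2 + 77.7·0.01) / 78.36 = 0.04529 mg/L.
Travel time t = 4.1e+04 m / 0.86 m/s = 4.767e+04 s = 0.5518 d.
C = 0.04529·exp(−0.66·0.5518) = 0.04529·0.6948 = 0.03147 mg/L.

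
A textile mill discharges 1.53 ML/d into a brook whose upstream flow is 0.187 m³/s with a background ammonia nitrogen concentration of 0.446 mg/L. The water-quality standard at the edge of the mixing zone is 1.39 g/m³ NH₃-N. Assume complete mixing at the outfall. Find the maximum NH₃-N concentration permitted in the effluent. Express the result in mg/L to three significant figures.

1.53 ML/d = 0.01771 m³/s.
Mass balance: 1.39·0.2047 = 0.01771·Cₑ + 0.187·0.446.
Cₑ = (0.2845 − 0.0834) / 0.01771 = 11.36 mg/L.

11.4 mg/L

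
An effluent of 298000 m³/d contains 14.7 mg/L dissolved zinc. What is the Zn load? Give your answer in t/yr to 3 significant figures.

298000 m³/d = 3.449 m³/s.
Mass flux = Q·C = 3.449 m³/s × 14.7 g/m³ = 50.7 g/s.
= 50.7 g/s × 31.56 = 1600 t/yr.

1600 t/yr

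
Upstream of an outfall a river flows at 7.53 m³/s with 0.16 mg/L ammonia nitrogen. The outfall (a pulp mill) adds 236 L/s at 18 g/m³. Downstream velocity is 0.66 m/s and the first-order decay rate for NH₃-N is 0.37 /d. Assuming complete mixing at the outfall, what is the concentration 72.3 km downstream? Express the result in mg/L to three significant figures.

236 L/s = 0.236 m³/s.
After complete mixing, C₀ = (0.236·18 + 7.53·0.16) / 7.766 = 0.7021 mg/L.
Travel time t = 7.23e+04 m / 0.66 m/s = 1.095e+05 s = 1.268 d.
C = 0.7021·exp(−0.37·1.268) = 0.7021·0.6256 = 0.4392 mg/L.

0.439 mg/L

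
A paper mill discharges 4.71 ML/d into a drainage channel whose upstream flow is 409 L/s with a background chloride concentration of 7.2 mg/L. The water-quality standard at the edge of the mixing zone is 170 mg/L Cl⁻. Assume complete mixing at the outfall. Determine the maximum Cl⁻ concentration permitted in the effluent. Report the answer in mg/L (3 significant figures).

1390 mg/L

4.71 ML/d = 0.05451 m³/s.
409 L/s = 0.409 m³/s.
Mass balance: 170·0.4635 = 0.05451·Cₑ + 0.409·7.2.
Cₑ = (78.8 − 2.945) / 0.05451 = 1391 mg/L.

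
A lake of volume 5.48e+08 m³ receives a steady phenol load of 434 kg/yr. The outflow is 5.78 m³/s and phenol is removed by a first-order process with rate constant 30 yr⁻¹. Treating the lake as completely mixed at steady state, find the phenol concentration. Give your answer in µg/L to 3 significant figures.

Outflow Q = 5.78 m³/s × 3.156e+07 s/yr = 1.824e+08 m³/yr.
Steady-state CSTR mass balance: W = Q·C + k·V·C, so C = W/(Q + kV).
Q + kV = 1.824e+08 + 30·5.48e+08 = 1.662e+10 m³/yr.
C = 434/1.662e+10 = 2.611e-08 kg/m³ = 2.611e-05 mg/L = 0.02611 µg/L.

0.0261 µg/L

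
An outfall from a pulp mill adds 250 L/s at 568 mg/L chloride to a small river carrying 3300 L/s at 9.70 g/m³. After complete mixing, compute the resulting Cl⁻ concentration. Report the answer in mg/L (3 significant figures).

250 L/s = 0.25 m³/s.
3300 L/s = 3.3 m³/s.
By mass balance at complete mixing, C = (0.25·568 + 3.3·9.7) / (0.25 + 3.3) = 174/3.55 = 49.02 mg/L.

49.0 mg/L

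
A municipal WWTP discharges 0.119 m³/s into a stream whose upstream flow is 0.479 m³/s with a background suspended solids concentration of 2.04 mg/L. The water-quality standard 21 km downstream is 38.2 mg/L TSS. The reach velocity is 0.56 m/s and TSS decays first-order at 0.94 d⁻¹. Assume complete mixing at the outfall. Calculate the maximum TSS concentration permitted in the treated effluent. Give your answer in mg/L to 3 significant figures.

280 mg/L

Travel time to the compliance point: t = 2.1e+04/0.56 = 3.75e+04 s = 0.434 d; decay factor exp(−0.94·0.434) = 0.665.
So the concentration just after mixing may be at most 38.2/0.665 = 57.44 mg/L.
Mass balance: 57.44·0.598 = 0.119·Cₑ + 0.479·2.04.
Cₑ = (34.35 − 0.9772) / 0.119 = 280.5 mg/L.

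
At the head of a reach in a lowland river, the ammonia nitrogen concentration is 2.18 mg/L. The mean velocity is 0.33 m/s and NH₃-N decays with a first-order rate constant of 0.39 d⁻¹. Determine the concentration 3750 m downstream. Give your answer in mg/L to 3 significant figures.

Travel time t = 3750 m / 0.33 m/s = 3750/0.33 = 1.136e+04 s = 0.1315 d.
First-order decay: C = 2.18·exp(−0.39·0.1315) = 2.18·0.95 = 2.071 mg/L.

2.07 mg/L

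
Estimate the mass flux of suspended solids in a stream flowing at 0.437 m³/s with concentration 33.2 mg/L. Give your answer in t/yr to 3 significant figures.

Mass flux = Q·C = 0.437 m³/s × 33.2 g/m³ = 14.51 g/s.
= 14.51 g/s × 31.56 = 457.9 t/yr.

458 t/yr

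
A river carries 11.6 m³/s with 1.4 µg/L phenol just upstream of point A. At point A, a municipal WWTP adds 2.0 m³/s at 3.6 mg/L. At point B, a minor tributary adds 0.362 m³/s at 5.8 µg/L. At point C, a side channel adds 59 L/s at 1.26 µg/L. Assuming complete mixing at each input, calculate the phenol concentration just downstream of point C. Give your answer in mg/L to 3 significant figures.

1.4 µg/L = 0.0014 mg/L.
After input A: C = (11.6·0.0014 + 2·3.6) / 13.6 = 0.5306 mg/L.
5.8 µg/L = 0.0058 mg/L.
After input B: C = (13.6·0.5306 + 0.362·0.0058) / 13.96 = 0.517 mg/L.
59 L/s = 0.059 m³/s.
1.26 µg/L = 0.00126 mg/L.
After input C: C = (13.96·0.517 + 0.059·0.00126) / 14.02 = 0.5148 mg/L.

0.515 mg/L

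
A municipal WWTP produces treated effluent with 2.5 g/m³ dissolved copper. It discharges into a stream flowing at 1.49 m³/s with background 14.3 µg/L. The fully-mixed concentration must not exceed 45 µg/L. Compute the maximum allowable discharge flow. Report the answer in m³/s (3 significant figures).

0.0186 m³/s

14.3 µg/L = 0.0143 mg/L.
45 µg/L = 0.045 mg/L.
Mass balance at complete mixing: C_std·(Q_w + Q_r) = Q_w·C_e + Q_r·C_b.
Rearranging, Q_w = Q_r·(C_std − C_b)/(C_e − C_std) = 1.49·(0.045 − 0.0143) / (2.5 − 0.045) = 0.01863 m³/s.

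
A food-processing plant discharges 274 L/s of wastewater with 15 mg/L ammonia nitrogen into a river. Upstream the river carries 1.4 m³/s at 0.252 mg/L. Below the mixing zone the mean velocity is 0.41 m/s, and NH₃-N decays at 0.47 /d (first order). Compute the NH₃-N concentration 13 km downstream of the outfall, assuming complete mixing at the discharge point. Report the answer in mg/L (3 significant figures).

2.24 mg/L

274 L/s = 0.274 m³/s.
After complete mixing, C₀ = (0.274·15 + 1.4·0.252) / 1.674 = 2.666 mg/L.
Travel time t = 1.3e+04 m / 0.41 m/s = 3.171e+04 s = 0.367 d.
C = 2.666·exp(−0.47·0.367) = 2.666·0.8416 = 2.244 mg/L.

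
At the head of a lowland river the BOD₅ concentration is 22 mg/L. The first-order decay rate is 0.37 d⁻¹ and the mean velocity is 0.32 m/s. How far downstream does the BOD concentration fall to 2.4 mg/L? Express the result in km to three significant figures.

166 km

From C = C₀·e^(−kt), t = ln(C₀/C)/k = ln(22/2.4)/0.37 = 2.216/0.37 = 5.988 d.
Distance = v·t = 0.32 m/s × 5.174e+05 s = 1.656e+05 m = 165.6 km.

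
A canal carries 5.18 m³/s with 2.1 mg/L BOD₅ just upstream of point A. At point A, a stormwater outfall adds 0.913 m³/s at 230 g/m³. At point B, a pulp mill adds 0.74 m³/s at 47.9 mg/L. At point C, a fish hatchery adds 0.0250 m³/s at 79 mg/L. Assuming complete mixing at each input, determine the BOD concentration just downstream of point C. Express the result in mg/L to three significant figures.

37.7 mg/L

After input A: C = (5.18·2.1 + 0.913·230) / 6.093 = 36.25 mg/L.
After input B: C = (6.093·36.25 + 0.74·47.9) / 6.833 = 37.51 mg/L.
After input C: C = (6.833·37.51 + 0.025·79) / 6.858 = 37.66 mg/L.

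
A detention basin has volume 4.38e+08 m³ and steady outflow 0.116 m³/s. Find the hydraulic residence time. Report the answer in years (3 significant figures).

Q = 0.116 m³/s × 3.156e+07 s/yr = 3.661e+06 m³/yr.
Hydraulic residence time τ = V/Q = 4.38e+08/3.661e+06 = 119.6 yr.

120 yr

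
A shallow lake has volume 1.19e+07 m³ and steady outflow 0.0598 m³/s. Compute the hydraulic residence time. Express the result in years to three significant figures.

Q = 0.0598 m³/s × 3.156e+07 s/yr = 1.887e+06 m³/yr.
Hydraulic residence time τ = V/Q = 1.19e+07/1.887e+06 = 6.306 yr.

6.31 yr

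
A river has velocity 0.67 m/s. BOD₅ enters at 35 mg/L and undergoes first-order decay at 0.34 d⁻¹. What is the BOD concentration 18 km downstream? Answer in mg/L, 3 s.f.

31.5 mg/L

Travel time t = 18 km / 0.67 m/s = 1.8e+04/0.67 = 2.687e+04 s = 0.3109 d.
First-order decay: C = 35·exp(−0.34·0.3109) = 35·0.8997 = 31.49 mg/L.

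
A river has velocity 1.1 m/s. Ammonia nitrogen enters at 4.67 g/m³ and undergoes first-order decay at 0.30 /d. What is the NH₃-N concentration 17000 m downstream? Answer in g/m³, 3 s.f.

Travel time t = 17000 m / 1.1 m/s = 1.7e+04/1.1 = 1.545e+04 s = 0.1789 d.
First-order decay: C = 4.67·exp(−0.30·0.1789) = 4.67·0.9478 = 4.426 g/m³.

4.43 g/m³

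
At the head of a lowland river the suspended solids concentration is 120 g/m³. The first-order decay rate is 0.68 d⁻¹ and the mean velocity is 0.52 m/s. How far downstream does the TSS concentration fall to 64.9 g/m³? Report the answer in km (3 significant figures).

From C = C₀·e^(−kt), t = ln(C₀/C)/k = ln(120/64.9)/0.68 = 0.6146/0.68 = 0.9039 d.
Distance = v·t = 0.52 m/s × 7.81e+04 s = 4.061e+04 m = 40.61 km.

40.6 km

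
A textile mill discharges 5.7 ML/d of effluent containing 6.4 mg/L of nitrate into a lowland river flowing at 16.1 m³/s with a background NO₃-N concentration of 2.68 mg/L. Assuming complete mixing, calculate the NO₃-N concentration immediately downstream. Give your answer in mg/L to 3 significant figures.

2.70 mg/L

5.7 ML/d = 0.06597 m³/s.
Conservation of mass across the mixing zone: C = (0.06597·6.4 + 16.1·2.68) / (0.06597 + 16.1) = 43.57/16.17 = 2.695 mg/L.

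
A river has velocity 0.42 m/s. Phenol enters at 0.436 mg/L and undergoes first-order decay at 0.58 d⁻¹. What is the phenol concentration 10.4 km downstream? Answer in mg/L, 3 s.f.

0.369 mg/L

Travel time t = 10.4 km / 0.42 m/s = 1.04e+04/0.42 = 2.476e+04 s = 0.2866 d.
First-order decay: C = 0.436·exp(−0.58·0.2866) = 0.436·0.8469 = 0.3692 mg/L.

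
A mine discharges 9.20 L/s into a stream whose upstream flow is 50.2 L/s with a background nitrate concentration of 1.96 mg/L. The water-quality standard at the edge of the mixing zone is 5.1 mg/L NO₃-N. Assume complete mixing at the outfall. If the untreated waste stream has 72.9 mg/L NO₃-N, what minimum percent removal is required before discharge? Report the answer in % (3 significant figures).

69.5 %

9.20 L/s = 0.0092 m³/s.
50.2 L/s = 0.0502 m³/s.
Mass balance: 5.1·0.0594 = 0.0092·Cₑ + 0.0502·1.96.
Cₑ = (0.3029 − 0.09839) / 0.0092 = 22.23 mg/L.
Required removal = 1 − 22.23/72.9 = 69.5 %.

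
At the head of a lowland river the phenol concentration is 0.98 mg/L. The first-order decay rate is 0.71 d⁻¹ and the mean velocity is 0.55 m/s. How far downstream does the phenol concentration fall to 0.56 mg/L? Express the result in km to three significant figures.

37.5 km

From C = C₀·e^(−kt), t = ln(C₀/C)/k = ln(0.98/0.56)/0.71 = 0.5596/0.71 = 0.7882 d.
Distance = v·t = 0.55 m/s × 6.81e+04 s = 3.745e+04 m = 37.45 km.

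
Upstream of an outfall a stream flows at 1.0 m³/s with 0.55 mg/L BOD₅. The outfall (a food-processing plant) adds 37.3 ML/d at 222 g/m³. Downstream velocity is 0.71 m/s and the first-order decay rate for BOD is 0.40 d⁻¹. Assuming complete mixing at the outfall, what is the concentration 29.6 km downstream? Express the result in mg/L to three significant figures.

55.5 mg/L

37.3 ML/d = 0.4317 m³/s.
After complete mixing, C₀ = (0.4317·222 + 1·0.55) / 1.432 = 67.33 mg/L.
Travel time t = 2.96e+04 m / 0.71 m/s = 4.169e+04 s = 0.4825 d.
C = 67.33·exp(−0.40·0.4825) = 67.33·0.8245 = 55.51 mg/L.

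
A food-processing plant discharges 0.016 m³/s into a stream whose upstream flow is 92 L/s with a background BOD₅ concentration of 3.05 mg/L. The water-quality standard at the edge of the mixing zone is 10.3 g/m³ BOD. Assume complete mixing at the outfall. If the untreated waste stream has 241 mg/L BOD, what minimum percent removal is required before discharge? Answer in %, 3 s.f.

92 L/s = 0.092 m³/s.
Mass balance: 10.3·0.108 = 0.016·Cₑ + 0.092·3.05.
Cₑ = (1.112 − 0.2806) / 0.016 = 51.99 mg/L.
Required removal = 1 − 51.99/241 = 78.43 %.

78.4 %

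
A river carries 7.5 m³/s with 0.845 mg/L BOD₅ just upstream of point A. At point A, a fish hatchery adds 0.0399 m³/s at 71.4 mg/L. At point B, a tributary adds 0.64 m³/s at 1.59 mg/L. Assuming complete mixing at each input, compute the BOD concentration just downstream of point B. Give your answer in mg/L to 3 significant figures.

After input A: C = (7.5·0.845 + 0.0399·71.4) / 7.54 = 1.218 mg/L.
After input B: C = (7.54·1.218 + 0.64·1.59) / 8.18 = 1.247 mg/L.

1.25 mg/L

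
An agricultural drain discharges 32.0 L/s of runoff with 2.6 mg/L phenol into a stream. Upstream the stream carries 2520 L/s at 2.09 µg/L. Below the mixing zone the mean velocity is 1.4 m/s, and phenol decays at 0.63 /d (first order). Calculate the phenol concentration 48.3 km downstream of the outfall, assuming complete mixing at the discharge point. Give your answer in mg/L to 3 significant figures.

32.0 L/s = 0.032 m³/s.
2520 L/s = 2.52 m³/s.
2.09 µg/L = 0.00209 mg/L.
After complete mixing, C₀ = (0.032·2.6 + 2.52·0.00209) / 2.552 = 0.03467 mg/L.
Travel time t = 4.83e+04 m / 1.4 m/s = 3.45e+04 s = 0.3993 d.
C = 0.03467·exp(−0.63·0.3993) = 0.03467·0.7776 = 0.02696 mg/L.

0.0270 mg/L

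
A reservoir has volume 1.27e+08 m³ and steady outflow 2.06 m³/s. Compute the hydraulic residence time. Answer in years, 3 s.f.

Q = 2.06 m³/s × 3.156e+07 s/yr = 6.501e+07 m³/yr.
Hydraulic residence time τ = V/Q = 1.27e+08/6.501e+07 = 1.954 yr.

1.95 yr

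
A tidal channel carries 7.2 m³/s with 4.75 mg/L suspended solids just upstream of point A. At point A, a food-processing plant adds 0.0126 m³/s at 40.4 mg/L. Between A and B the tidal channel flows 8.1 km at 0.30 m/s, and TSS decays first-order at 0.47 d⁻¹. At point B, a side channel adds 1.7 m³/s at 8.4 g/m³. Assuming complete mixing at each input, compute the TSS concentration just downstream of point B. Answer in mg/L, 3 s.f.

4.96 mg/L

After input A: C = (7.2·4.75 + 0.0126·40.4) / 7.213 = 4.812 mg/L.
Over the 8.1 km reach to input B (t = 2.7e+04 s = 0.3125 d), decay gives C = 4.812·exp(−0.47·0.3125) = 4.155 mg/L.
After input B: C = (7.213·4.155 + 1.7·8.4) / 8.913 = 4.965 mg/L.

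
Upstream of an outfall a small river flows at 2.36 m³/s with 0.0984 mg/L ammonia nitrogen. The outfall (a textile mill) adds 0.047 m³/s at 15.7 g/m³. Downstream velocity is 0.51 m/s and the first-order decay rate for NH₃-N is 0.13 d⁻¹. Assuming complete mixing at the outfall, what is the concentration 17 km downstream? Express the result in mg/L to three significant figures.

After complete mixing, C₀ = (0.047·15.7 + 2.36·0.0984) / 2.407 = 0.403 mg/L.
Travel time t = 1.7e+04 m / 0.51 m/s = 3.333e+04 s = 0.3858 d.
C = 0.403·exp(−0.13·0.3858) = 0.403·0.9511 = 0.3833 mg/L.

0.383 mg/L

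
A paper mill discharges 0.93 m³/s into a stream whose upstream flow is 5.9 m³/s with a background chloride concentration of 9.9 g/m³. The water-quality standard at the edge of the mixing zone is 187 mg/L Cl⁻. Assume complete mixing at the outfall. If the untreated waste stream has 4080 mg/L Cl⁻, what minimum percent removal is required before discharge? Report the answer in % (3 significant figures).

Mass balance: 187·6.83 = 0.93·Cₑ + 5.9·9.9.
Cₑ = (1277 − 58.41) / 0.93 = 1311 mg/L.
Required removal = 1 − 1311/4080 = 67.88 %.

67.9 %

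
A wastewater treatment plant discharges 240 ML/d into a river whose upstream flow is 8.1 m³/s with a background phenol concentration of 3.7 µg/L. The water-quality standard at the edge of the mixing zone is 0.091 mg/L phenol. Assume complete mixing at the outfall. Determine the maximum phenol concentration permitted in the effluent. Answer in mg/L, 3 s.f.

0.346 mg/L

240 ML/d = 2.778 m³/s.
3.7 µg/L = 0.0037 mg/L.
Mass balance: 0.091·10.88 = 2.778·Cₑ + 8.1·0.0037.
Cₑ = (0.9899 − 0.02997) / 2.778 = 0.3456 mg/L.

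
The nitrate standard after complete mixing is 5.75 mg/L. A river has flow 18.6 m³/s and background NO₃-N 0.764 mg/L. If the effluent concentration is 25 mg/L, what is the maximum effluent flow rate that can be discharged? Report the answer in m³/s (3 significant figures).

Mass balance at complete mixing: C_std·(Q_w + Q_r) = Q_w·C_e + Q_r·C_b.
Rearranging, Q_w = Q_r·(C_std − C_b)/(C_e − C_std) = 18.6·(5.75 − 0.764) / (25 − 5.75) = 4.818 m³/s.

4.82 m³/s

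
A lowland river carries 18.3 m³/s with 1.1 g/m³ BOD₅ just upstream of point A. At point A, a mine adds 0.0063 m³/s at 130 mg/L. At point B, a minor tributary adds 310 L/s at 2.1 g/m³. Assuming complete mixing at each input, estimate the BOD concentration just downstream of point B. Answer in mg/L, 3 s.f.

1.16 mg/L

After input A: C = (18.3·1.1 + 0.0063·130) / 18.31 = 1.144 mg/L.
310 L/s = 0.31 m³/s.
After input B: C = (18.31·1.144 + 0.31·2.1) / 18.62 = 1.16 mg/L.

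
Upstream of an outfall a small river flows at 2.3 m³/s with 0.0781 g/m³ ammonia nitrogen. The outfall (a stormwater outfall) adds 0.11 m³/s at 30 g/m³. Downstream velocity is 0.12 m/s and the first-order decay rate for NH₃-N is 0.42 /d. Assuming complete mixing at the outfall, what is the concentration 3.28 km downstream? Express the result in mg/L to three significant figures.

After complete mixing, C₀ = (0.11·30 + 2.3·0.0781) / 2.41 = 1.444 mg/L.
Travel time t = 3280 m / 0.12 m/s = 2.733e+04 s = 0.3164 d.
C = 1.444·exp(−0.42·0.3164) = 1.444·0.8756 = 1.264 mg/L.

1.26 mg/L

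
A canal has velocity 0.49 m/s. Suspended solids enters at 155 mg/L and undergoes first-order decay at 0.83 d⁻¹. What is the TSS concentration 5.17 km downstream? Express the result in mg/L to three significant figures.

140 mg/L

Travel time t = 5.17 km / 0.49 m/s = 5170/0.49 = 1.055e+04 s = 0.1221 d.
First-order decay: C = 155·exp(−0.83·0.1221) = 155·0.9036 = 140.1 mg/L.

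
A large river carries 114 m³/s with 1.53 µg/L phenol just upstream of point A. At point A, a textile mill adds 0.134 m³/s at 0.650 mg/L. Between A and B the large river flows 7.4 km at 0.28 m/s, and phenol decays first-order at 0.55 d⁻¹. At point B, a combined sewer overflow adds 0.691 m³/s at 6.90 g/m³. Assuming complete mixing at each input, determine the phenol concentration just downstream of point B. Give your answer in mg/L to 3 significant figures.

0.0434 mg/L

1.53 µg/L = 0.00153 mg/L.
After input A: C = (114·0.00153 + 0.134·0.65) / 114.1 = 0.002291 mg/L.
Over the 7.4 km reach to input B (t = 2.643e+04 s = 0.3059 d), decay gives C = 0.002291·exp(−0.55·0.3059) = 0.001937 mg/L.
After input B: C = (114.1·0.001937 + 0.691·6.9) / 114.8 = 0.04345 mg/L.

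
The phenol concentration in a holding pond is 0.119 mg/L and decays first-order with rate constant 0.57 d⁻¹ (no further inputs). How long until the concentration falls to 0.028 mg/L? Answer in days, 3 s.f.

2.54 d

t = ln(C₀/C)/k = ln(0.119/0.028)/0.57 = 1.447/0.57 = 2.538 d.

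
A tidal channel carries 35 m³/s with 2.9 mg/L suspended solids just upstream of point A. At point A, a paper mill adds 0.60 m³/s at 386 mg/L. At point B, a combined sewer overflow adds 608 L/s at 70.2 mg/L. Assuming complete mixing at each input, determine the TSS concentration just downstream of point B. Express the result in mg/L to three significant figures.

10.4 mg/L

After input A: C = (35·2.9 + 0.6·386) / 35.6 = 9.357 mg/L.
608 L/s = 0.608 m³/s.
After input B: C = (35.6·9.357 + 0.608·70.2) / 36.21 = 10.38 mg/L.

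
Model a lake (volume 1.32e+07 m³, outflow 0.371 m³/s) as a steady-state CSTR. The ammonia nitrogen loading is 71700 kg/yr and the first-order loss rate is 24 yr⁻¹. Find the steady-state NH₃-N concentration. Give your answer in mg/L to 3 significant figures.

0.218 mg/L

Outflow Q = 0.371 m³/s × 3.156e+07 s/yr = 1.171e+07 m³/yr.
Steady-state CSTR mass balance: W = Q·C + k·V·C, so C = W/(Q + kV).
Q + kV = 1.171e+07 + 24·1.32e+07 = 3.285e+08 m³/yr.
C = 71700/3.285e+08 = 0.0002183 kg/m³ = 0.2183 mg/L.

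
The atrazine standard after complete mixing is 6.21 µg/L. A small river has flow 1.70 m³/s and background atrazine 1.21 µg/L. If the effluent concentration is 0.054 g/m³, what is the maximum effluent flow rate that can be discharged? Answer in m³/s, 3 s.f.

0.178 m³/s

1.21 µg/L = 0.00121 mg/L.
6.21 µg/L = 0.00621 mg/L.
Mass balance at complete mixing: C_std·(Q_w + Q_r) = Q_w·C_e + Q_r·C_b.
Rearranging, Q_w = Q_r·(C_std − C_b)/(C_e − C_std) = 1.70·(0.00621 − 0.00121) / (0.054 − 0.00621) = 0.1779 m³/s.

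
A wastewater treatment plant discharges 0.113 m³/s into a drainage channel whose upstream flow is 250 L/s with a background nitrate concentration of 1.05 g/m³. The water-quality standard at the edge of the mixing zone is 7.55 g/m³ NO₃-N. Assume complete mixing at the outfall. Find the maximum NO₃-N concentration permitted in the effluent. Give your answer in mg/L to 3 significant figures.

250 L/s = 0.25 m³/s.
Mass balance: 7.55·0.363 = 0.113·Cₑ + 0.25·1.05.
Cₑ = (2.741 − 0.2625) / 0.113 = 21.93 mg/L.

21.9 mg/L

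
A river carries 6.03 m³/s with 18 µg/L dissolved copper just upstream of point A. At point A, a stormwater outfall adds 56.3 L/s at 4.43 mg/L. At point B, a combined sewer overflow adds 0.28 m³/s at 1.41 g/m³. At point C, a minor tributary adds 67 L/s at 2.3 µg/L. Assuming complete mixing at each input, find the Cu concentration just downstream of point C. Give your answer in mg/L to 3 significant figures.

18 µg/L = 0.018 mg/L.
56.3 L/s = 0.0563 m³/s.
After input A: C = (6.03·0.018 + 0.0563·4.43) / 6.086 = 0.05881 mg/L.
After input B: C = (6.086·0.05881 + 0.28·1.41) / 6.366 = 0.1182 mg/L.
67 L/s = 0.067 m³/s.
2.3 µg/L = 0.0023 mg/L.
After input C: C = (6.366·0.1182 + 0.067·0.0023) / 6.433 = 0.117 mg/L.

0.117 mg/L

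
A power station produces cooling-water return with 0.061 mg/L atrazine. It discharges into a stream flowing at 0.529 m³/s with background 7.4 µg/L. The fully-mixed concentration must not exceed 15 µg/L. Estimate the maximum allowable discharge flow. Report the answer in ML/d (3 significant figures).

7.4 µg/L = 0.0074 mg/L.
15 µg/L = 0.015 mg/L.
Mass balance at complete mixing: C_std·(Q_w + Q_r) = Q_w·C_e + Q_r·C_b.
Rearranging, Q_w = Q_r·(C_std − C_b)/(C_e − C_std) = 0.529·(0.015 − 0.0074) / (0.061 − 0.015) = 0.0874 m³/s.
= 7.551 ML/d.

7.55 ML/d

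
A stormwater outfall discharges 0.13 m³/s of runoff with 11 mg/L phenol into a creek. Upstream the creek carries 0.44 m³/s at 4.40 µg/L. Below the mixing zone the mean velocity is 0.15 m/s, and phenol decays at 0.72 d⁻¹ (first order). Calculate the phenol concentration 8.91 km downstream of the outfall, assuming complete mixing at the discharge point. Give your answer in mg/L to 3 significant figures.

1.53 mg/L

4.40 µg/L = 0.0044 mg/L.
After complete mixing, C₀ = (0.13·11 + 0.44·0.0044) / 0.57 = 2.512 mg/L.
Travel time t = 8910 m / 0.15 m/s = 5.94e+04 s = 0.6875 d.
C = 2.512·exp(−0.72·0.6875) = 2.512·0.6096 = 1.531 mg/L.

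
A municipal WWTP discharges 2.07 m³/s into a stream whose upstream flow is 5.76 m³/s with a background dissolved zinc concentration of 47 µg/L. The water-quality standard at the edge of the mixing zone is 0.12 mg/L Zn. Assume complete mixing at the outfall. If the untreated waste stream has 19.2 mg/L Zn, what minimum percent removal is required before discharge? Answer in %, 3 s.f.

98.3 %

47 µg/L = 0.047 mg/L.
Mass balance: 0.12·7.83 = 2.07·Cₑ + 5.76·0.047.
Cₑ = (0.9396 − 0.2707) / 2.07 = 0.3231 mg/L.
Required removal = 1 − 0.3231/19.2 = 98.32 %.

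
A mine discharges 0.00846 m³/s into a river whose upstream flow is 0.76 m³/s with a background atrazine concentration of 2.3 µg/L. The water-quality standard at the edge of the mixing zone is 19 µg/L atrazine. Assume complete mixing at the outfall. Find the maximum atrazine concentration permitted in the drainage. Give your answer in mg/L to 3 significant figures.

1.52 mg/L

2.3 µg/L = 0.0023 mg/L.
19 µg/L = 0.019 mg/L.
Mass balance: 0.019·0.7685 = 0.00846·Cₑ + 0.76·0.0023.
Cₑ = (0.0146 − 0.001748) / 0.00846 = 1.519 mg/L.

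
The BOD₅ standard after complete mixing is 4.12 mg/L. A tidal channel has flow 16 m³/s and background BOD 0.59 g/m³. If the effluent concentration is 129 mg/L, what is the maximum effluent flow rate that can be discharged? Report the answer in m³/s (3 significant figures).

0.452 m³/s

Mass balance at complete mixing: C_std·(Q_w + Q_r) = Q_w·C_e + Q_r·C_b.
Rearranging, Q_w = Q_r·(C_std − C_b)/(C_e − C_std) = 16·(4.12 − 0.59) / (129 − 4.12) = 0.4523 m³/s.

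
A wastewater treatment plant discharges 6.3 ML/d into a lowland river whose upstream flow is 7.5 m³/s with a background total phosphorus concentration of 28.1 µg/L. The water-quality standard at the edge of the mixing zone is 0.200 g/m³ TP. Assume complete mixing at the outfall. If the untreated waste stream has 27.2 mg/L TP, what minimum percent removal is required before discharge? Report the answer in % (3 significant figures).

34.3 %

6.3 ML/d = 0.07292 m³/s.
28.1 µg/L = 0.0281 mg/L.
Mass balance: 0.2·7.573 = 0.07292·Cₑ + 7.5·0.0281.
Cₑ = (1.515 − 0.2108) / 0.07292 = 17.88 mg/L.
Required removal = 1 − 17.88/27.2 = 34.26 %.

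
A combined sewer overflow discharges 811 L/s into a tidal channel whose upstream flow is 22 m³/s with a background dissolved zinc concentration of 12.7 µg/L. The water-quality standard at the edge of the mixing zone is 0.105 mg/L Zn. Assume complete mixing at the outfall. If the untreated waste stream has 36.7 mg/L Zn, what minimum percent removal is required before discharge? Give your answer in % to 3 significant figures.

811 L/s = 0.811 m³/s.
12.7 µg/L = 0.0127 mg/L.
Mass balance: 0.105·22.81 = 0.811·Cₑ + 22·0.0127.
Cₑ = (2.395 − 0.2794) / 0.811 = 2.609 mg/L.
Required removal = 1 − 2.609/36.7 = 92.89 %.

92.9 %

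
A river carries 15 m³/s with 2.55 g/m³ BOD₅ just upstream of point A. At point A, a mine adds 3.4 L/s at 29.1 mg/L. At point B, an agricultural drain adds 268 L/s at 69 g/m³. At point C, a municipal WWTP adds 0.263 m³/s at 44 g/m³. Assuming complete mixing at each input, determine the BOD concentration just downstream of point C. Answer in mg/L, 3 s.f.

4.40 mg/L

3.4 L/s = 0.0034 m³/s.
After input A: C = (15·2.55 + 0.0034·29.1) / 15 = 2.556 mg/L.
268 L/s = 0.268 m³/s.
After input B: C = (15·2.556 + 0.268·69) / 15.27 = 3.722 mg/L.
After input C: C = (15.27·3.722 + 0.263·44) / 15.53 = 4.404 mg/L.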